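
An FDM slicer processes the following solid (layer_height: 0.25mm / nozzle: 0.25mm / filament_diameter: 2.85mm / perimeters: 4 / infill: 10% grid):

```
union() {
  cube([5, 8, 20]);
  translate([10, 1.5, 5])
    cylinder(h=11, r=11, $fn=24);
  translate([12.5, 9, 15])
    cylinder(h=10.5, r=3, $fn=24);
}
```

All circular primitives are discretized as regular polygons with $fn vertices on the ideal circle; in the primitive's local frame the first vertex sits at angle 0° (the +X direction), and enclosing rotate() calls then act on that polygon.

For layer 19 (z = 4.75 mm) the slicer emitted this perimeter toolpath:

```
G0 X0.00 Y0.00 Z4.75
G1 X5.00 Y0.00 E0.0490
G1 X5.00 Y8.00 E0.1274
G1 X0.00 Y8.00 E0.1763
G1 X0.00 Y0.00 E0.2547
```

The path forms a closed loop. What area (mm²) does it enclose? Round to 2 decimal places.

40.00 mm²

Apply the shoelace formula to the sequence of (X, Y) vertices; enclosed area = 40.00 mm².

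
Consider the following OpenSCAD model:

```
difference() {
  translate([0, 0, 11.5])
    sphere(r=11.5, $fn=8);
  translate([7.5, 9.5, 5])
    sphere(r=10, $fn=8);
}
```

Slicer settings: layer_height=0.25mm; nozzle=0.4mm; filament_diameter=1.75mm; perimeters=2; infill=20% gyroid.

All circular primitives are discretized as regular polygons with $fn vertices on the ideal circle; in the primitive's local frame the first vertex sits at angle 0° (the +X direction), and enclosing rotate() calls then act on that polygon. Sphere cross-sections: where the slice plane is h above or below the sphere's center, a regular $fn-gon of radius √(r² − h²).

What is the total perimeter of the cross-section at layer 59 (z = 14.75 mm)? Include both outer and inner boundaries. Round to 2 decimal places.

67.82 mm

At z = 14.75 mm: the r=11.5 sphere slices to a regular 8-gon of circumradius 11.031 (√(r²−h²) with h=3.25 from center) (perimeter = 2·8·11.031·sin(180°/8) = 67.54 mm); the sphere at (7.5, 9.5): section is a regular 8-gon, circumradius = √(r²−h²) = √(10²−9.75²) = 2.222 (perimeter = 2·8·2.222·sin(180°/8) = 13.61 mm); Subtracting the remaining from the first: starting from the r=11.5 sphere, the r=10 sphere at (7.5, 9.5) partially overlaps it — only the 1.31 mm² overlap (of its 13.97 mm²) is removed, clipping the outline — boundary = 67.82 mm. Overall, the cross-section is a single solid region. Total boundary length (outer) = 67.82 mm.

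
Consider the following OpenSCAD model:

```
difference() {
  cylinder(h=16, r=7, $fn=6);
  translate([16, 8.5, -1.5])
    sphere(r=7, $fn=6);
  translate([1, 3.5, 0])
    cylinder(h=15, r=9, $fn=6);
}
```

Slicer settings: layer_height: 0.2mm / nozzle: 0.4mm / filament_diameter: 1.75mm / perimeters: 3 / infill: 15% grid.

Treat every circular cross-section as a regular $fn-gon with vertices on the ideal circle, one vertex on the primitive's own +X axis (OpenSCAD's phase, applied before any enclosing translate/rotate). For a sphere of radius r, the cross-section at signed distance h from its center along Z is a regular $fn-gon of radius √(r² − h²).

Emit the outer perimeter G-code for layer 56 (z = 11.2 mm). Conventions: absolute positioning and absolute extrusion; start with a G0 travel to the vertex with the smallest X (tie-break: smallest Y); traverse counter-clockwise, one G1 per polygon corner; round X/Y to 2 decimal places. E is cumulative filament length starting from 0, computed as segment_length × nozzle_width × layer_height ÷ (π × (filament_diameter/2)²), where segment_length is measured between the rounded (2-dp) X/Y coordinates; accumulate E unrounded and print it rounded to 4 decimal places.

At z = 11.2 mm: the r=7 cylinder contributes a regular 6-gon of circumradius 7; the sphere at (16, 8.5) is absent (|z−center|=12.700 > r=7); the cylinder at (1, 3.5): section is a regular 6-gon, circumradius r=9; After the difference (first − rest): starting from the r=7 cylinder, the r=9 cylinder at (1, 3.5) partially overlaps it — only the 108.29 mm² overlap (of its 210.44 mm²) is removed, clipping the outline — 1 connected region. The outline is a single polygon with 6 vertices. Extrusion per mm of travel: 0.4 × 0.2 / (π × 0.875²) = 0.033260. Accumulating E over each segment gives final E = 1.0327.

G0 X-7.00 Y0.00 Z11.20
G1 X-3.50 Y-6.06 E0.2328
G1 X3.50 Y-6.06 E0.4656
G1 X4.52 Y-4.29 E0.5335
G1 X-3.50 Y-4.29 E0.8003
G1 X-6.49 Y0.88 E0.9989
G1 X-7.00 Y0.00 E1.0327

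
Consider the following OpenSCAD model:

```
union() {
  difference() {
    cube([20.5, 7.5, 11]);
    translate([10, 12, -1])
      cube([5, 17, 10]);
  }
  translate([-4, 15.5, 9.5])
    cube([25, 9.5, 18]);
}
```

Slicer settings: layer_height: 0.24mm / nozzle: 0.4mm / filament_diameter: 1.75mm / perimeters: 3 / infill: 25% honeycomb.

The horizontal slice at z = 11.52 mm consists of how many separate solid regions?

At z = 11.52 mm: the cube does not reach this height (z outside [0, 11]); the cube at (10, 12) is absent (z outside [-1, 9]); After the difference (first − rest): the first operand is absent here, so nothing remains; the cube at (-4, 15.5) is present — its section is the full 25×9.5 rectangle; Merging all regions: only the 25×9.5 cube at (-4, 15.5) is present, so the union is just that shape — 1 connected region. The result has 1 disconnected region.

1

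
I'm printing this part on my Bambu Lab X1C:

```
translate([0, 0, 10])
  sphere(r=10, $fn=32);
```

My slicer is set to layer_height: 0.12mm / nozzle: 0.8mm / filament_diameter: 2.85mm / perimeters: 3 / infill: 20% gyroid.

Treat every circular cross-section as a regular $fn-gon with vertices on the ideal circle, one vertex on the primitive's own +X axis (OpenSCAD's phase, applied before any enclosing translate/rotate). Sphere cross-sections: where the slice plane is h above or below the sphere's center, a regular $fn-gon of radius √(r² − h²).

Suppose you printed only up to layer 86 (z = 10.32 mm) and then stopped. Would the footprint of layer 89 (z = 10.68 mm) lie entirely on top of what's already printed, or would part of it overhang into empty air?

entirely on top

Compare the two slices. At z = 10.32: the sphere: section is a regular 32-gon, circumradius = √(r²−h²) = √(10²−0.32²) = 9.995 (area = (32/2)·9.995²·sin(360°/32) = 311.82 mm²). At z = 10.68: the sphere: section is a regular 32-gon, circumradius = √(r²−h²) = √(10²−0.68²) = 9.977 (area = (32/2)·9.977²·sin(360°/32) = 310.70 mm²). Checking containment: the cross-section at z = 10.68 is a subset of the cross-section at z = 10.32.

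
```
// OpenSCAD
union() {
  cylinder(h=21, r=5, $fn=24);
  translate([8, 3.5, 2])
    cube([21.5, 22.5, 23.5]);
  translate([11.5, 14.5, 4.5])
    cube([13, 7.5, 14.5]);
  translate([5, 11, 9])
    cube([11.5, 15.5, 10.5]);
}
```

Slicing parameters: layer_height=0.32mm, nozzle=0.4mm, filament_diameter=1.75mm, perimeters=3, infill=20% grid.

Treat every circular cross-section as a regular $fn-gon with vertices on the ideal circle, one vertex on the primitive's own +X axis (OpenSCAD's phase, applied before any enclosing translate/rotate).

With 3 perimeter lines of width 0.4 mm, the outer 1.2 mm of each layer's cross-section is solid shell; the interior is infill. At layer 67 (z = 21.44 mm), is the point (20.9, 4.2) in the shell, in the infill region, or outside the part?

At z = 21.44 mm: the cylinder does not reach this height (z outside [0, 21]); the cube at (8, 3.5) is present — its section is the full 21.5×22.5 rectangle; the cube at (11.5, 14.5) does not reach this height (z outside [4.5, 19]); the cube at (5, 11) is not intersected at this z (z outside [9, 19.5]); Taking the union: only the 21.5×22.5 cube at (8, 3.5) is present, so the union is just that shape — 1 connected region. Overall, the cross-section is a single solid region. The nearest boundary edge runs (8.00, 3.50)→(29.50, 3.50); distance from the point to it = 0.70 mm. The point is inside the cross-section, 0.70 mm from the nearest boundary — within the 1.2 mm shell band (3 × 0.4).

shell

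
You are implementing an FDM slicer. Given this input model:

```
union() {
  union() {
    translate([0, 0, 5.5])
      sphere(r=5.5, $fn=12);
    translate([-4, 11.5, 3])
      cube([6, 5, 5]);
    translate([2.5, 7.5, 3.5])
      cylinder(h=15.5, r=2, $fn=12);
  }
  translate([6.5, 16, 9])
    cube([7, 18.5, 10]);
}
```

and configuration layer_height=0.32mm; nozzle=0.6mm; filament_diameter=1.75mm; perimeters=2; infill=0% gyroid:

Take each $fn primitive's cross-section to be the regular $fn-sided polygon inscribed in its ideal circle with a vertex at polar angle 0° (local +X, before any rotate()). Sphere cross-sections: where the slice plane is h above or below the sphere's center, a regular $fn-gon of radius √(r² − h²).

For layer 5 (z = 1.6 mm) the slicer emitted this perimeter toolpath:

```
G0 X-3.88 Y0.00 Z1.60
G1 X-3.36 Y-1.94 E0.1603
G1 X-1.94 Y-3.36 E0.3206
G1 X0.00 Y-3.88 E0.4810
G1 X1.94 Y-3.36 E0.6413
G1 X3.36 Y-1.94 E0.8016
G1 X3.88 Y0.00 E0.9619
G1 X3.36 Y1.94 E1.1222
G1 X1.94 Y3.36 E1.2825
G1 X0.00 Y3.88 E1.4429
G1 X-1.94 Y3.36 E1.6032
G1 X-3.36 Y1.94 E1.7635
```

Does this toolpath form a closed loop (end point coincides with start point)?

Start point (G0): (-3.88, 0.00). End point (last G1): the path does not return to the start — open.

no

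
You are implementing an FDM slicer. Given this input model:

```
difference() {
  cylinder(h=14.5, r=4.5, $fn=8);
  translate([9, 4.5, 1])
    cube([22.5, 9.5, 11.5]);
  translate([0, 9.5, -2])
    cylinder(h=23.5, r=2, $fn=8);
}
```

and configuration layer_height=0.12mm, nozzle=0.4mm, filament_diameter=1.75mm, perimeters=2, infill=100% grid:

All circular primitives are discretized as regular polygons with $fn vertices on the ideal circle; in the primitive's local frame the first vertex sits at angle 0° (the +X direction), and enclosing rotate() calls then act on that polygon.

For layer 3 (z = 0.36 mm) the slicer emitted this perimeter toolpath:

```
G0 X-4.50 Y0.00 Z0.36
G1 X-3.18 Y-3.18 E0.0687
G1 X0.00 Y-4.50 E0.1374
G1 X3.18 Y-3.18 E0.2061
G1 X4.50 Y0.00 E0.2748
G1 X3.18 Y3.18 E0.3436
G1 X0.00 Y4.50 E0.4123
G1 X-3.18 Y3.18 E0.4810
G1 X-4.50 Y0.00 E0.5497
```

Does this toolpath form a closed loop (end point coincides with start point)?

yes

Start point (G0): (-4.50, 0.00). End point (last G1): the path returns to the start — closed.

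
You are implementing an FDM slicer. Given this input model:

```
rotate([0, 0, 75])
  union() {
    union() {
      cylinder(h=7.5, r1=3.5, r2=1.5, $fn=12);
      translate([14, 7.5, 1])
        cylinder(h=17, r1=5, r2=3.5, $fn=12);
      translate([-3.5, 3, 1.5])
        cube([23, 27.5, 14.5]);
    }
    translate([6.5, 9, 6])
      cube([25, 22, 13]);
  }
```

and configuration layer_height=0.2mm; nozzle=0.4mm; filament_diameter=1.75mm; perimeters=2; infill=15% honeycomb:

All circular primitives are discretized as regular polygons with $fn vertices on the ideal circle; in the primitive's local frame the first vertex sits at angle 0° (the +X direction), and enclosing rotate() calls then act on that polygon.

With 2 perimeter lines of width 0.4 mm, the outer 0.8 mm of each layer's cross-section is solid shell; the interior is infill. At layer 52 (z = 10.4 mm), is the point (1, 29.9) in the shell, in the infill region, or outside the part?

outside

At z = 10.4 mm: the cone does not reach this height (z outside [0, 7.5]); the cone at (14, 7.5) (r1=5→r2=3.5) has section circumradius 4.171 here — a regular 12-gon; the cube at (-3.5, 3) is present — its section is the full 23×27.5 rectangle; Merging all regions: the cone at (14, 7.5) lies entirely inside the 23×27.5 cube at (-3.5, 3), so the union is just the 23×27.5 cube at (-3.5, 3) — 1 connected region; the cube at (6.5, 9) (footprint 25×22) is included at this height; Taking the union: the regions partially overlap (shared area 279.50 mm²), so overlapping operands fuse into one piece — 1 connected region; (rotated 75° about Z; rotation is an isometry so areas/perimeters/island counts are preserved). Overall, the cross-section is a single solid region. Undo the 75° rotation: the query point maps to (29.140, 6.773) in the un-rotated model frame. The nearest boundary edge runs (31.50, 9.00)→(19.50, 9.00); distance from the point to it = 2.23 mm. The point is not inside any of the regions above, so it lies outside the cross-section (2.23 mm from the nearest boundary).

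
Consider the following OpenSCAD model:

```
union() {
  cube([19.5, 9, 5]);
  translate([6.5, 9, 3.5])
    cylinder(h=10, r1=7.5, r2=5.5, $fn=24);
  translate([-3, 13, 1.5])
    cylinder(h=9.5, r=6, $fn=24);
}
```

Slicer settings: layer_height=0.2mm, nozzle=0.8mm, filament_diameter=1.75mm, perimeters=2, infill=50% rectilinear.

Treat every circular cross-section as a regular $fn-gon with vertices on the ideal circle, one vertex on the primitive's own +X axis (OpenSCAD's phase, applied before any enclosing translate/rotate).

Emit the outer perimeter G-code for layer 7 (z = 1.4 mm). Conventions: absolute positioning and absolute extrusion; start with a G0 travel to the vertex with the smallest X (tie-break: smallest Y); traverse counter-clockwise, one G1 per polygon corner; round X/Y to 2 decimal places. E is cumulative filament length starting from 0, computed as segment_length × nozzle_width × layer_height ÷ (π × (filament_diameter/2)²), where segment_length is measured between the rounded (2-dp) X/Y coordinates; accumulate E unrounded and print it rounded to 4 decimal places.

G0 X0.00 Y0.00 Z1.40
G1 X19.50 Y0.00 E1.2971
G1 X19.50 Y9.00 E1.8958
G1 X0.00 Y9.00 E3.1930
G1 X0.00 Y0.00 E3.7917

At z = 1.4 mm: the 19.5×9 cube contributes its full rectangle; the cone at (6.5, 9) does not reach this height (z outside [3.5, 13.5]); the cylinder at (-3, 13) is not intersected at this z (z outside [1.5, 11]); Combining (union): only the 19.5×9 cube is present, so the union is just that shape — 1 connected region. The outline is a single polygon with 4 vertices. Extrusion per mm of travel: 0.8 × 0.2 / (π × 0.875²) = 0.066520. Accumulating E over each segment gives final E = 3.7917.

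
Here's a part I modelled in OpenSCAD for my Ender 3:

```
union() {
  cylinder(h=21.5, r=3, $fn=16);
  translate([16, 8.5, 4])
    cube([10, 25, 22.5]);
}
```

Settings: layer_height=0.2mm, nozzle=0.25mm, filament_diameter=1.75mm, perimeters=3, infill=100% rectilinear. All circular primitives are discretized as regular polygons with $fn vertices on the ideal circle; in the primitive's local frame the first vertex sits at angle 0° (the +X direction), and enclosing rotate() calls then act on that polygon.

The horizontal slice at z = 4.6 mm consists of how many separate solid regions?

At z = 4.6 mm: the r=3 cylinder contributes a regular 16-gon of circumradius 3; the cube at (16, 8.5) (footprint 10×25) is included at this height; Taking the union: the 2 present regions are separate (no shared area or edge), so areas and boundary lengths simply add and each stays a separate island — 2 connected regions. The result has 2 disconnected regions.

2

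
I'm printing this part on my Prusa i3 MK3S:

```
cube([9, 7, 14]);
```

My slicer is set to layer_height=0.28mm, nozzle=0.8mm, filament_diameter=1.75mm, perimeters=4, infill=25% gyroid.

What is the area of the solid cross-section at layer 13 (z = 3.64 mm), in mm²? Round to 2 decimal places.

63.00 mm²

At z = 3.64 mm: the cube (footprint 9×7) is included at this height (area 63.00 mm²). Overall, the cross-section is a single solid region. Net area = 63.00 mm².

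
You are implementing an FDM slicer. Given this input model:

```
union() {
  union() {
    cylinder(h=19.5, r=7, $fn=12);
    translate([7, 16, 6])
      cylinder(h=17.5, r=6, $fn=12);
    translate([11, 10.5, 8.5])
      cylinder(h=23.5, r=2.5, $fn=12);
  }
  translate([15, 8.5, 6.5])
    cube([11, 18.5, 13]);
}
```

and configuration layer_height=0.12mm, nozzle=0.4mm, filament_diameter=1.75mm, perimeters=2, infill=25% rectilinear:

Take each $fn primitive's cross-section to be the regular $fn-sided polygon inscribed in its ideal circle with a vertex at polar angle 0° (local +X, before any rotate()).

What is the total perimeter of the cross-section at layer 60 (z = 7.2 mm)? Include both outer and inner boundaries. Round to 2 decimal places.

At z = 7.2 mm: the r=7 cylinder contributes a regular 12-gon of circumradius 7 (perimeter = 2·12·7.000·sin(180°/12) = 43.48 mm); the r=6 cylinder at (7, 16) contributes a regular 12-gon of circumradius 6 (perimeter = 2·12·6.000·sin(180°/12) = 37.27 mm); the cylinder at (11, 10.5) is not intersected at this z (z outside [8.5, 32]); Taking the union: the 2 present regions are separate (no shared area or edge), so areas and boundary lengths simply add and each stays a separate island — boundary = 80.75 mm; the 11×18.5 cube at (15, 8.5) contributes its full rectangle (perimeter 59.00 mm); Combining (union): the 2 present regions are separate (no shared area or edge), so areas and boundary lengths simply add and each stays a separate island — boundary = 139.75 mm. Overall, the cross-section has 3 separate islands. Total boundary length (outer) = 139.75 mm.

139.75 mm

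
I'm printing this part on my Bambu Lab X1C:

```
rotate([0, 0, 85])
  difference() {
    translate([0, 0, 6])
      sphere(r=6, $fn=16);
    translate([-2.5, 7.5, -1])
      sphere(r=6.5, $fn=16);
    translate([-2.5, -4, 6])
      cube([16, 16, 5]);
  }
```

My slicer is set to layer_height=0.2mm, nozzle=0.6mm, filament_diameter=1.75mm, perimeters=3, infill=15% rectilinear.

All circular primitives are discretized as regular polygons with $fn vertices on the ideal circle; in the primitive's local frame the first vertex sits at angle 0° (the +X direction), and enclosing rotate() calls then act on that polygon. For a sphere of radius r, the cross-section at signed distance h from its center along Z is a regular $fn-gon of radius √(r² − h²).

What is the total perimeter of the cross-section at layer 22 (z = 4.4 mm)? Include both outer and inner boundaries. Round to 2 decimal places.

At z = 4.4 mm: the r=6 sphere contributes a regular 16-gon of circumradius √(6²−1.6²) = 5.783 (perimeter = 2·16·5.783·sin(180°/16) = 36.10 mm); the r=6.5 sphere at (-2.5, 7.5) contributes a regular 16-gon of circumradius √(6.5²−5.4²) = 3.618 (perimeter = 2·16·3.618·sin(180°/16) = 22.59 mm); the cube at (-2.5, -4) does not reach this height (z outside [6, 11]); After the difference (first − rest): starting from the r=6 sphere, the r=6.5 sphere at (-2.5, 7.5) partially overlaps it — only the 4.38 mm² overlap (of its 40.07 mm²) is removed, clipping the outline — boundary = 36.39 mm; (whole slice rotated 85° about Z — lengths, areas and connectivity unchanged). Overall, the cross-section is a single solid region. Total boundary length (outer) = 36.39 mm.

36.39 mm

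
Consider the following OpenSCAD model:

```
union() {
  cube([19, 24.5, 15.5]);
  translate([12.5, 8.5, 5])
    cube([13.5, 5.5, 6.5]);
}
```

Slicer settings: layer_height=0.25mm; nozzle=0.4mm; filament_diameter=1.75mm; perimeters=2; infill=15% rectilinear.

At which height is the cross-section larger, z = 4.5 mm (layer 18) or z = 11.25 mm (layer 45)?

layer 45 (z = 11.25 mm)

Layer 18 (z = 4.5): the cube (footprint 19×24.5) is included at this height (area 465.50 mm²); the cube at (12.5, 8.5) is absent (z outside [5, 11.5]); Merging all regions: only the 19×24.5 cube is present, so the union is just that shape — area = 465.50 mm². So its area = 465.50 mm². Layer 45 (z = 11.25): the cube (footprint 19×24.5) is included at this height (area 465.50 mm²); the cube at (12.5, 8.5) is present — its section is the full 13.5×5.5 rectangle (area 74.25 mm²); Combining (union): the regions partially overlap — summed areas 539.75 mm² minus the doubly-counted overlap 35.75 mm² gives 504.00 mm² — area = 504.00 mm². So its area = 504.00 mm². Layer 45 is larger (504.00 vs 465.50 mm²).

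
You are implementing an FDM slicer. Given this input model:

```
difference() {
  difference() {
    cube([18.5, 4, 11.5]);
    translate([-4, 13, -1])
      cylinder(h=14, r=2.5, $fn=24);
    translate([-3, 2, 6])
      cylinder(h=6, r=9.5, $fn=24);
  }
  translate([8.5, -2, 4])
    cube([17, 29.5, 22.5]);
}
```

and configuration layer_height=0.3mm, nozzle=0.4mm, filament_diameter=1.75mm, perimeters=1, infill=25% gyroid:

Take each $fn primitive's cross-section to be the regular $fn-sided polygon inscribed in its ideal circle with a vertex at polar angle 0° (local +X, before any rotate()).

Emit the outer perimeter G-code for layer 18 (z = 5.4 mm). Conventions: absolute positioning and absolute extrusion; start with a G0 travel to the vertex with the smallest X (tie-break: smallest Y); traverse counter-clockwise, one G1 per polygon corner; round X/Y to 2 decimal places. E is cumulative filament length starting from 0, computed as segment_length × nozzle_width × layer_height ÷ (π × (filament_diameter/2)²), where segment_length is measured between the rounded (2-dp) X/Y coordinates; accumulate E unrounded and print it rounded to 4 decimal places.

At z = 5.4 mm: the cube (footprint 18.5×4) is included at this height; the r=2.5 cylinder at (-4, 13) contributes a regular 24-gon of circumradius 2.5; the cylinder at (-3, 2) is absent (z outside [6, 12]); Subtracting the remaining from the first: starting from the 18.5×4 cube, the r=2.5 cylinder at (-4, 13) misses the remaining region (no effect) — 1 connected region; the 17×29.5 cube at (8.5, -2) contributes its full rectangle; Taking the first minus the rest: starting from the result so far, the 17×29.5 cube at (8.5, -2) partially overlaps it — only the 40.00 mm² overlap (of its 501.50 mm²) is removed, clipping the outline — 1 connected region. The outline is a single polygon with 4 vertices. Extrusion per mm of travel: 0.4 × 0.3 / (π × 0.875²) = 0.049890. Accumulating E over each segment gives final E = 1.2473.

G0 X0.00 Y0.00 Z5.40
G1 X8.50 Y0.00 E0.4241
G1 X8.50 Y4.00 E0.6236
G1 X0.00 Y4.00 E1.0477
G1 X0.00 Y0.00 E1.2473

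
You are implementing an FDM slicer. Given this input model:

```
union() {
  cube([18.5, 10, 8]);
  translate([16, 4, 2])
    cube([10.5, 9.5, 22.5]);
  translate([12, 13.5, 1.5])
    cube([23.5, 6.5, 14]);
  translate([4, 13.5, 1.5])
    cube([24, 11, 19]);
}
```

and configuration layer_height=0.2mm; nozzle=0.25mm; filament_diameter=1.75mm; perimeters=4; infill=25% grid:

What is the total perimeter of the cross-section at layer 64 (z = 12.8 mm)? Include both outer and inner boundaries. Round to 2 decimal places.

104.00 mm

At z = 12.8 mm: the cube is absent (z outside [0, 8]); the 10.5×9.5 cube at (16, 4) contributes its full rectangle (perimeter 40.00 mm); the 23.5×6.5 cube at (12, 13.5) contributes its full rectangle (perimeter 60.00 mm); the cube at (4, 13.5) is present — its section is the full 24×11 rectangle (perimeter 70.00 mm); Merging all regions: the regions partially overlap (shared area 104.00 mm²), so the edge portions inside another operand are dropped and the merged outline is re-measured after clipping — boundary = 104.00 mm. Overall, the cross-section is a single solid region. Total boundary length (outer) = 104.00 mm.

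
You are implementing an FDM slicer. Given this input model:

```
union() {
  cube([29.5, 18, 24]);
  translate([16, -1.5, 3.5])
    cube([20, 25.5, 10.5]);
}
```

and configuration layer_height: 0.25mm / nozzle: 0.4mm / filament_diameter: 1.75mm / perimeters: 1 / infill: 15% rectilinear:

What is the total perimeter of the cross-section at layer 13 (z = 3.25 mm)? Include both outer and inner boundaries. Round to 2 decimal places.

95.00 mm

At z = 3.25 mm: the 29.5×18 cube contributes its full rectangle (perimeter 95.00 mm); the cube at (16, -1.5) is not intersected at this z (z outside [3.5, 14]); Combining (union): only the 29.5×18 cube is present, so the union is just that shape — boundary = 95.00 mm. Overall, the cross-section is a single solid region. Total boundary length (outer) = 95.00 mm.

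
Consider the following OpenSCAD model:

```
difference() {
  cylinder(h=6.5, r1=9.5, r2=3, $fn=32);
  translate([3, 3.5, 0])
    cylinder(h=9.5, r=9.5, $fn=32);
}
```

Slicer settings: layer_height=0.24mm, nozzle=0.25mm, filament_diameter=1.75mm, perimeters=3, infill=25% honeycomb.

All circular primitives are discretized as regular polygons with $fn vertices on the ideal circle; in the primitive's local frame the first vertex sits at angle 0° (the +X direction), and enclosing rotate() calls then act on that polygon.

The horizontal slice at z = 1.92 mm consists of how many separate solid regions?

1

At z = 1.92 mm: the cone (r1=9.5→r2=3) has section circumradius 7.580 here — a regular 32-gon; the r=9.5 cylinder at (3, 3.5) gives a regular 32-gon of circumradius 9.5 (constant along its height); After the difference (first − rest): starting from the cone, the r=9.5 cylinder at (3, 3.5) partially overlaps it — only the 145.92 mm² overlap (of its 281.71 mm²) is removed, clipping the outline — 1 connected region. The result has 1 disconnected region.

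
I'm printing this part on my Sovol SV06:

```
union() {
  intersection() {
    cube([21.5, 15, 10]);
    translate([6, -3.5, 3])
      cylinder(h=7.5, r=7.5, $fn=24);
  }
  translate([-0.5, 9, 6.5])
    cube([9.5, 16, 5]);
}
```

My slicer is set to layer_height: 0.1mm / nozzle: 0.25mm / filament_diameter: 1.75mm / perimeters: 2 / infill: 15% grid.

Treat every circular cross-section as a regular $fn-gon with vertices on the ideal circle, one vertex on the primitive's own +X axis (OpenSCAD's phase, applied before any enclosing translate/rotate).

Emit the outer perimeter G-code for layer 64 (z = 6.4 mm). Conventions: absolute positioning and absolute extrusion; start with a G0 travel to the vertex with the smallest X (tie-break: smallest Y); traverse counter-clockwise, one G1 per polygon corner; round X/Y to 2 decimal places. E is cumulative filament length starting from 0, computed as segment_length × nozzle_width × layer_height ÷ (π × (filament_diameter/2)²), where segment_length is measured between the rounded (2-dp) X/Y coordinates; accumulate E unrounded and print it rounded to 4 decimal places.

At z = 6.4 mm: the cube (footprint 21.5×15) is included at this height; the r=7.5 cylinder at (6, -3.5) gives a regular 24-gon of circumradius 7.5 (constant along its height); After intersecting: the r=7.5 cylinder at (6, -3.5) partially overlaps the 21.5×15 cube; clipping to the common part keeps 36.85 mm² — 1 connected region; the cube at (-0.5, 9) does not reach this height (z outside [6.5, 11.5]); Merging all regions: only the result so far is present, so the union is just that shape — 1 connected region. The outline is a single polygon with 11 vertices. Extrusion per mm of travel: 0.25 × 0.1 / (π × 0.875²) = 0.010394. Accumulating E over each segment gives final E = 0.2974.

G0 X0.00 Y0.00 Z6.40
G1 X12.60 Y0.00 E0.1310
G1 X12.50 Y0.25 E0.1338
G1 X11.30 Y1.80 E0.1541
G1 X9.75 Y3.00 E0.1745
G1 X7.94 Y3.74 E0.1948
G1 X6.00 Y4.00 E0.2152
G1 X4.06 Y3.74 E0.2355
G1 X2.25 Y3.00 E0.2558
G1 X0.70 Y1.80 E0.2762
G1 X0.00 Y0.90 E0.2881
G1 X0.00 Y0.00 E0.2974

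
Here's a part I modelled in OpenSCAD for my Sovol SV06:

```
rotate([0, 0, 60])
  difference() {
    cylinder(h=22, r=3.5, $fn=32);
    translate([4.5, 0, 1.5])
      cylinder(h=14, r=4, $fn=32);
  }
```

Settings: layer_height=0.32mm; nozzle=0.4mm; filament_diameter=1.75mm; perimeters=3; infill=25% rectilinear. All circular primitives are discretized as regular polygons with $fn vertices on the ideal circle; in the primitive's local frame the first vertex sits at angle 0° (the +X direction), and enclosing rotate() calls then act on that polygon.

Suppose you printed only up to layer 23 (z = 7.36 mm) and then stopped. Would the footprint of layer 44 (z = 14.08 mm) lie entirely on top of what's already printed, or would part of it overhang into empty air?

Compare the two slices. At z = 7.36: the cylinder: section is a regular 32-gon, circumradius r=3.5 (area = (32/2)·3.500²·sin(360°/32) = 38.24 mm²); the r=4 cylinder at (4.5, 0) gives a regular 32-gon of circumradius 4 (constant along its height) (area = (32/2)·4.000²·sin(360°/32) = 49.94 mm²); Taking the first minus the rest: starting from the r=3.5 cylinder (38.24 mm²), the r=4 cylinder at (4.5, 0) partially overlaps it — only the 12.37 mm² overlap (of its 49.94 mm²) is removed, clipping the outline — area = 25.87 mm²; (rotated 60° about Z; rotation is an isometry so areas/perimeters/island counts are preserved). At z = 14.08: the cylinder: section is a regular 32-gon, circumradius r=3.5 (area = (32/2)·3.500²·sin(360°/32) = 38.24 mm²); the r=4 cylinder at (4.5, 0) gives a regular 32-gon of circumradius 4 (constant along its height) (area = (32/2)·4.000²·sin(360°/32) = 49.94 mm²); Taking the first minus the rest: starting from the r=3.5 cylinder (38.24 mm²), the r=4 cylinder at (4.5, 0) partially overlaps it — only the 12.37 mm² overlap (of its 49.94 mm²) is removed, clipping the outline — area = 25.87 mm²; (whole slice rotated 60° about Z — lengths, areas and connectivity unchanged). Checking containment: the cross-section at z = 14.08 is a subset of the cross-section at z = 7.36.

entirely on top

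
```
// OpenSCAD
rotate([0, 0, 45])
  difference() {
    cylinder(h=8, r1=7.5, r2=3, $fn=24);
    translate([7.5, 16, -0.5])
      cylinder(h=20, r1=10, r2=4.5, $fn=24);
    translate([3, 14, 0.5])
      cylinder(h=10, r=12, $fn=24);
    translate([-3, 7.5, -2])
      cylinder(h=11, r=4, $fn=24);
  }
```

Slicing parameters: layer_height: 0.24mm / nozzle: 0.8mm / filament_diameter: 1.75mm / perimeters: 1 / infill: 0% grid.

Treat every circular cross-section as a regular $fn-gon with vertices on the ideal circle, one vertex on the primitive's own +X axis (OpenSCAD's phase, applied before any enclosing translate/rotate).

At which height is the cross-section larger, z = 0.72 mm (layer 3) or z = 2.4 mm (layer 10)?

Layer 3 (z = 0.72): the cone: at t=0.090 of its height the radius interpolates to r₁+(r₂−r₁)t = 7.095, giving a regular 24-gon of that circumradius (area = (24/2)·7.095²·sin(360°/24) = 156.34 mm²); the cone at (7.5, 16): at t=0.061 of its height the radius interpolates to r₁+(r₂−r₁)t = 9.665, giving a regular 24-gon of that circumradius (area = (24/2)·9.665²·sin(360°/24) = 290.09 mm²); the cylinder at (3, 14): section is a regular 24-gon, circumradius r=12 (area = (24/2)·12.000²·sin(360°/24) = 447.24 mm²); the r=4 cylinder at (-3, 7.5) gives a regular 24-gon of circumradius 4 (constant along its height) (area = (24/2)·4.000²·sin(360°/24) = 49.69 mm²); After the difference (first − rest): starting from the cone (156.34 mm²), the cone at (7.5, 16) misses the remaining region (no effect); the r=12 cylinder at (3, 14) partially overlaps it — only the 37.98 mm² overlap (of its 447.24 mm²) is removed, clipping the outline; the r=4 cylinder at (-3, 7.5) partially overlaps it — only the 1.60 mm² overlap (of its 49.69 mm²) is removed, clipping the outline — area = 116.76 mm²; (whole slice rotated 45° about Z — lengths, areas and connectivity unchanged). So its area = 116.76 mm². Layer 10 (z = 2.4): the cone: at t=0.300 of its height the radius interpolates to r₁+(r₂−r₁)t = 6.150, giving a regular 24-gon of that circumradius (area = (24/2)·6.150²·sin(360°/24) = 117.47 mm²); the cone at (7.5, 16): at t=0.145 of its height the radius interpolates to r₁+(r₂−r₁)t = 9.203, giving a regular 24-gon of that circumradius (area = (24/2)·9.203²·sin(360°/24) = 263.02 mm²); the r=12 cylinder at (3, 14) gives a regular 24-gon of circumradius 12 (constant along its height) (area = (24/2)·12.000²·sin(360°/24) = 447.24 mm²); the r=4 cylinder at (-3, 7.5) gives a regular 24-gon of circumradius 4 (constant along its height) (area = (24/2)·4.000²·sin(360°/24) = 49.69 mm²); Taking the first minus the rest: starting from the cone (117.47 mm²), the cone at (7.5, 16) misses the remaining region (no effect); the r=12 cylinder at (3, 14) partially overlaps it — only the 25.93 mm² overlap (of its 447.24 mm²) is removed, clipping the outline; the r=4 cylinder at (-3, 7.5) partially overlaps it — only the 0.79 mm² overlap (of its 49.69 mm²) is removed, clipping the outline — area = 90.75 mm²; (whole slice rotated 45° about Z — lengths, areas and connectivity unchanged). So its area = 90.75 mm². Layer 3 is larger (116.76 vs 90.75 mm²).

layer 3 (z = 0.72 mm)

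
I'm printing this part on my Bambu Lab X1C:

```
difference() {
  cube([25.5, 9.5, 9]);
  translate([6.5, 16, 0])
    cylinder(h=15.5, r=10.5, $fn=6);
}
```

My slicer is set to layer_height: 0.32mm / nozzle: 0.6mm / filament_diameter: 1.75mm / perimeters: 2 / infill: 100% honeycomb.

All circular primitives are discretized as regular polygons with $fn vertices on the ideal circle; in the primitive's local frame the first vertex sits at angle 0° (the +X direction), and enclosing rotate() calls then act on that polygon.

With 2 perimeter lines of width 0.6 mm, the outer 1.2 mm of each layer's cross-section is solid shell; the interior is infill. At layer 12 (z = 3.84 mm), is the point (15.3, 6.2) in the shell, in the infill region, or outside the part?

At z = 3.84 mm: the cube (footprint 25.5×9.5) is included at this height; the r=10.5 cylinder at (6.5, 16) gives a regular 6-gon of circumradius 10.5 (constant along its height); Subtracting the remaining from the first: starting from the 25.5×9.5 cube, the r=10.5 cylinder at (6.5, 16) partially overlaps it — only the 31.06 mm² overlap (of its 286.44 mm²) is removed, clipping the outline — 1 connected region. Overall, the cross-section is a single solid region. The nearest boundary edge runs (13.25, 9.50)→(25.50, 9.50); distance from the point to it = 3.30 mm. The point is inside the cross-section and 3.30 mm from the nearest boundary — more than the 1.2 mm shell width (2 × 0.6), so it's in the infill interior.

infill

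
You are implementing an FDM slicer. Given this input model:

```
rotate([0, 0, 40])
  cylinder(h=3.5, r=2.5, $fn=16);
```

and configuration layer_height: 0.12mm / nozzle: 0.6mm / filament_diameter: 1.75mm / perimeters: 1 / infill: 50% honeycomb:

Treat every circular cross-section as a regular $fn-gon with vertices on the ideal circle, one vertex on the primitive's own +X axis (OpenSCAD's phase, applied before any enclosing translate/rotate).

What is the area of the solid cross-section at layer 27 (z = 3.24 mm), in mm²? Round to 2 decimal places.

At z = 3.24 mm: the r=2.5 cylinder contributes a regular 16-gon of circumradius 2.5 (area = (16/2)·2.500²·sin(360°/16) = 19.13 mm²); (whole slice rotated 40° about Z — lengths, areas and connectivity unchanged). Overall, the cross-section is a single solid region. Net area = 19.13 mm².

19.13 mm²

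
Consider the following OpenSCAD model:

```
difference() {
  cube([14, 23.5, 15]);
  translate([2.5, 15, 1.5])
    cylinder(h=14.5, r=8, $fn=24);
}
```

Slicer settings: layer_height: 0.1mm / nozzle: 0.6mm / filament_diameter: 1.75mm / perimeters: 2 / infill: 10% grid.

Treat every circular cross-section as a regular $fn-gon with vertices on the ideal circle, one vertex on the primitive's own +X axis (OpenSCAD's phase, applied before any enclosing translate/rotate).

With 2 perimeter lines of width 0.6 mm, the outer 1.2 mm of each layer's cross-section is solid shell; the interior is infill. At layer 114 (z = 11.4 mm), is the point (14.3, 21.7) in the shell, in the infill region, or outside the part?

At z = 11.4 mm: the 14×23.5 cube contributes its full rectangle; the r=8 cylinder at (2.5, 15) gives a regular 24-gon of circumradius 8 (constant along its height); Taking the first minus the rest: starting from the 14×23.5 cube, the r=8 cylinder at (2.5, 15) partially overlaps it — only the 138.51 mm² overlap (of its 198.77 mm²) is removed, clipping the outline — 1 connected region. Overall, the cross-section is a single solid region. The nearest boundary edge runs (14.00, 23.50)→(14.00, 0.00); distance from the point to it = 0.30 mm. The point is not inside any of the regions above, so it lies outside the cross-section (0.30 mm from the nearest boundary).

outside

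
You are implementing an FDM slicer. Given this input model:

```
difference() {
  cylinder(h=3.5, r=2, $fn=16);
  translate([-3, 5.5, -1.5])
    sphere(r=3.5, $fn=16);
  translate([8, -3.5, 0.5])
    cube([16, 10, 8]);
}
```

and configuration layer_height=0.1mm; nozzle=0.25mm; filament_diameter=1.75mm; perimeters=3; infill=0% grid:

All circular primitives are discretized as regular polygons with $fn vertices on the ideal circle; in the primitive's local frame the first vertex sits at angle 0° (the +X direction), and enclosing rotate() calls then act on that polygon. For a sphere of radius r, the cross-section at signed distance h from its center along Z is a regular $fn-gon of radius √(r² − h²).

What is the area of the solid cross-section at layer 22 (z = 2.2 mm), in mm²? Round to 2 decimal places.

12.25 mm²

At z = 2.2 mm: the r=2 cylinder contributes a regular 16-gon of circumradius 2 (area = (16/2)·2.000²·sin(360°/16) = 12.25 mm²); the sphere at (-3, 5.5) is absent (|z−center|=3.700 > r=3.5); the cube at (8, -3.5) is present — its section is the full 16×10 rectangle (area 160.00 mm²); After the difference (first − rest): starting from the r=2 cylinder (12.25 mm²), the 16×10 cube at (8, -3.5) misses the remaining region (no effect) — area = 12.25 mm². Overall, the cross-section is a single solid region. Net area = 12.25 mm².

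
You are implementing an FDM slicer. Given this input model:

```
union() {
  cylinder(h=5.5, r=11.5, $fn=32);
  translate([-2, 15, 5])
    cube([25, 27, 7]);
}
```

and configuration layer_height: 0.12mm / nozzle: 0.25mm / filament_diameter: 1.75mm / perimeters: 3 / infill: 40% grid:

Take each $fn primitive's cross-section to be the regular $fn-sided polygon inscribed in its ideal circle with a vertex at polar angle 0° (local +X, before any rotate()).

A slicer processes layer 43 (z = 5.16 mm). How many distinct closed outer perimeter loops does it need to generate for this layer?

At z = 5.16 mm: the r=11.5 cylinder gives a regular 32-gon of circumradius 11.5 (constant along its height); the cube at (-2, 15) is present — its section is the full 25×27 rectangle; Taking the union: the 2 present regions are separate (no shared area or edge), so areas and boundary lengths simply add and each stays a separate island — 2 connected regions. The result has 2 disconnected regions.

2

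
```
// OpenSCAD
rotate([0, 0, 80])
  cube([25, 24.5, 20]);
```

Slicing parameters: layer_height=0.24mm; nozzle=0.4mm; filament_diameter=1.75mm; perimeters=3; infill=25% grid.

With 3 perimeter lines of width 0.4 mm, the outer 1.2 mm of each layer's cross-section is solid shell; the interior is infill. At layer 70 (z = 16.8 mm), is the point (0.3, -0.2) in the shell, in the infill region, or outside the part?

outside

At z = 16.8 mm: the 25×24.5 cube contributes its full rectangle; (whole slice rotated 80° about Z — lengths, areas and connectivity unchanged). Overall, the cross-section is a single solid region. Undo the 80° rotation: the query point maps to (-0.145, -0.330) in the un-rotated model frame. The nearest boundary edge runs (0.00, 0.00)→(25.00, 0.00); distance from the point to it = 0.36 mm. The point is not inside any of the regions above, so it lies outside the cross-section (0.36 mm from the nearest boundary).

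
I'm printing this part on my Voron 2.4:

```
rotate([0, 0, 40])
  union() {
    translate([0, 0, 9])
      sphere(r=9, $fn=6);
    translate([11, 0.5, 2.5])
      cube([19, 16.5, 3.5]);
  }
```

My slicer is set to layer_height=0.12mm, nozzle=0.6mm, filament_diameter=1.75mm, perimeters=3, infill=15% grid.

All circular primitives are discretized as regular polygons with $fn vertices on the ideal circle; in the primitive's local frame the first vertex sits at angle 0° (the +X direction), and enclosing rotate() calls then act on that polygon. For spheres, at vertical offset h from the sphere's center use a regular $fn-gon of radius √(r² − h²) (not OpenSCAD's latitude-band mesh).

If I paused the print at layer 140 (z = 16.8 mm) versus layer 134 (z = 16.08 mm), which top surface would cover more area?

Layer 140 (z = 16.8): the sphere: section is a regular 6-gon, circumradius = √(r²−h²) = √(9²−7.8²) = 4.490 (area = (6/2)·4.490²·sin(360°/6) = 52.38 mm²); the cube at (11, 0.5) does not reach this height (z outside [2.5, 6]); Merging all regions: only the r=9 sphere is present, so the union is just that shape — area = 52.38 mm²; (rotated 40° about Z; rotation is an isometry so areas/perimeters/island counts are preserved). So its area = 52.38 mm². Layer 134 (z = 16.08): the sphere: section is a regular 6-gon, circumradius = √(r²−h²) = √(9²−7.08²) = 5.556 (area = (6/2)·5.556²·sin(360°/6) = 80.21 mm²); the cube at (11, 0.5) is absent (z outside [2.5, 6]); Taking the union: only the r=9 sphere is present, so the union is just that shape — area = 80.21 mm²; (rotated 40° about Z; rotation is an isometry so areas/perimeters/island counts are preserved). So its area = 80.21 mm². Layer 134 is larger (80.21 vs 52.38 mm²).

layer 134 (z = 16.08 mm)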